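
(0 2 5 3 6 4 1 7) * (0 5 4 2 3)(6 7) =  (0 3 7 5)(1 6 2 4)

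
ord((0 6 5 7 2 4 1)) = 7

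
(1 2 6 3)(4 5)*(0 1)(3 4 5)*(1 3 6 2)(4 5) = (0 3)(4 6 5)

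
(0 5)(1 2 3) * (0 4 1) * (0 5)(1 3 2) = (3 5 4)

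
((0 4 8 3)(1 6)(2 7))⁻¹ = (0 3 8 4)(1 6)(2 7)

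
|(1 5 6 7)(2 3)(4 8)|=4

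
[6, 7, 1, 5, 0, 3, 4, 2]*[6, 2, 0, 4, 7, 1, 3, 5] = [3, 5, 2, 1, 6, 4, 7, 0]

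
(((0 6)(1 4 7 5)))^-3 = (0 6)(1 4 7 5)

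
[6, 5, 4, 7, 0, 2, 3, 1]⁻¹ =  [4, 7, 5, 6, 2, 1, 0, 3]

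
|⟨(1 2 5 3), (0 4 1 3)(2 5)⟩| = 720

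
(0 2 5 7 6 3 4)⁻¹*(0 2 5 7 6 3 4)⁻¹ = (0 3 7 2 4 6 5)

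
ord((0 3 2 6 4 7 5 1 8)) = 9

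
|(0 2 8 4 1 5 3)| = 7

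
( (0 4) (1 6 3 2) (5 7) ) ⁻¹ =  (0 4) (1 2 3 6) (5 7) 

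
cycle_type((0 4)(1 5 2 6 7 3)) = 2.6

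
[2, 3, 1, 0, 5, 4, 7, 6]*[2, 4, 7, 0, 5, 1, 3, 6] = [7, 0, 4, 2, 1, 5, 6, 3]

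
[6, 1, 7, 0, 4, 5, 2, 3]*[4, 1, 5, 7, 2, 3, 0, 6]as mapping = [0→0, 1→1, 2→6, 3→4, 4→2, 5→3, 6→5, 7→7]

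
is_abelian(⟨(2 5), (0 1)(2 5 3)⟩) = no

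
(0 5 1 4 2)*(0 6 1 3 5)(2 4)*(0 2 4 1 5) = (0 2 6 5 3)(1 4)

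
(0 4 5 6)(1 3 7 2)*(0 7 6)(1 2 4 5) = (0 5)(1 3 6 7 4)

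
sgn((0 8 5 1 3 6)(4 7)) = 1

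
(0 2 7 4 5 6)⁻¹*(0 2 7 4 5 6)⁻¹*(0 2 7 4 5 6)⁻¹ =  (0 4)(2 5)(6 7)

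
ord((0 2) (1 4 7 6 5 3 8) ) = 14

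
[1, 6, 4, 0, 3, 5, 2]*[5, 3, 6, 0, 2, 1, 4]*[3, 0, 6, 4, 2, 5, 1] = [4, 2, 6, 5, 3, 0, 1]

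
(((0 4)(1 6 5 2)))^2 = (1 5)(2 6)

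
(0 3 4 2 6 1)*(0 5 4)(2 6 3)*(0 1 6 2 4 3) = (0 4 2)(1 5 3)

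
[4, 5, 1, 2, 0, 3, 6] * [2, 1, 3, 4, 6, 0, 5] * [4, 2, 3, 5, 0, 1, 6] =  [6, 4, 2, 5, 3, 0, 1]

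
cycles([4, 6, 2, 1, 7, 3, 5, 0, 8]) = (0 4 7)(1 6 5 3)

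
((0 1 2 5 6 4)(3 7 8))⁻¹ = (0 4 6 5 2 1)(3 8 7)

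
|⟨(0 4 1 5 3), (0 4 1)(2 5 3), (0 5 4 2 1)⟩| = 360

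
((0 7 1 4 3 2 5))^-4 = (0 4 5 1 2 7 3)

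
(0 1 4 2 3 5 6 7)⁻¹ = (0 7 6 5 3 2 4 1)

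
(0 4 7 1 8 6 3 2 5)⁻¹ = (0 5 2 3 6 8 1 7 4)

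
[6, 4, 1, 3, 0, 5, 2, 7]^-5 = [0, 1, 2, 3, 4, 5, 6, 7]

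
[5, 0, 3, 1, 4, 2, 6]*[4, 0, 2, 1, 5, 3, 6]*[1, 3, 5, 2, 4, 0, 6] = [2, 4, 3, 1, 0, 5, 6]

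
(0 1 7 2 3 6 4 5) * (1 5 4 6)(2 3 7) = (0 5)(1 2 7 3)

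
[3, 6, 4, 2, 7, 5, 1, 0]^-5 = [0, 6, 2, 3, 4, 5, 1, 7]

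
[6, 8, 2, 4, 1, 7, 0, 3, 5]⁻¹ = [6, 4, 2, 7, 3, 8, 0, 5, 1]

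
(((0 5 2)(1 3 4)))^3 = ()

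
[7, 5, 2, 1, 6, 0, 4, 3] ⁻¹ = [5, 3, 2, 7, 6, 1, 4, 0] 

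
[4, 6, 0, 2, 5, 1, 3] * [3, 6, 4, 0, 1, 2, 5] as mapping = [0→1, 1→5, 2→3, 3→4, 4→2, 5→6, 6→0] 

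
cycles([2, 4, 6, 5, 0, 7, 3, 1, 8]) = (0 2 6 3 5 7 1 4)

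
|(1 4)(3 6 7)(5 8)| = 6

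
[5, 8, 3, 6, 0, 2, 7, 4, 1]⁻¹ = [4, 8, 5, 2, 7, 0, 3, 6, 1]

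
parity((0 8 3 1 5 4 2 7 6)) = even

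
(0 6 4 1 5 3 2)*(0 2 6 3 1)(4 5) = (0 3 6 5 1 4)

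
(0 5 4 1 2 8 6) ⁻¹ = (0 6 8 2 1 4 5) 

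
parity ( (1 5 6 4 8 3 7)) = even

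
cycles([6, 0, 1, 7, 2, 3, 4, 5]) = (0 6 4 2 1)(3 7 5)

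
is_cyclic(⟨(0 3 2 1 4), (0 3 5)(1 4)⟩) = no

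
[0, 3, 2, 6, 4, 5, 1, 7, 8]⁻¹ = [0, 6, 2, 1, 4, 5, 3, 7, 8]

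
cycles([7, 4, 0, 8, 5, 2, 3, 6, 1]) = (0 7 6 3 8 1 4 5 2)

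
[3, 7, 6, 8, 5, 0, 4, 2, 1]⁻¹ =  [5, 8, 7, 0, 6, 4, 2, 1, 3]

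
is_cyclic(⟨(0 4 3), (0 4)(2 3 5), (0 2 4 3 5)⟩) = no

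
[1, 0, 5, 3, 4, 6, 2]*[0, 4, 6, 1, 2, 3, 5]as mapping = [0→4, 1→0, 2→3, 3→1, 4→2, 5→5, 6→6]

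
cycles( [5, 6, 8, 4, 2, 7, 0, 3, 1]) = (0 5 7 3 4 2 8 1 6)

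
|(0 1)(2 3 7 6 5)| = 10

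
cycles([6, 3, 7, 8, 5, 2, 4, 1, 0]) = (0 6 4 5 2 7 1 3 8)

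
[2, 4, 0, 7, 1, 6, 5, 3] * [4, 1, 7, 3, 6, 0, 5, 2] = [7, 6, 4, 2, 1, 5, 0, 3]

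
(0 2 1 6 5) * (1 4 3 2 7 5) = (0 7 5)(1 6)(2 4 3)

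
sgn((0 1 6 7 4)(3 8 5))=1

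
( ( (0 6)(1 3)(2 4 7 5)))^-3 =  (0 6)(1 3)(2 4 7 5)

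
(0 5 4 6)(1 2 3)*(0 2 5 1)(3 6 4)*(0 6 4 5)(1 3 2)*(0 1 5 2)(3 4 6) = (0 4 2 6 5)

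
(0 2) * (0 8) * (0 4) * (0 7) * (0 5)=(0 2 8 4 7 5)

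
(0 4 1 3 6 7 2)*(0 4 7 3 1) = (0 7 2 4)(3 6)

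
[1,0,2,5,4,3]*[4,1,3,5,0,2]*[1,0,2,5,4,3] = [0,4,5,2,1,3]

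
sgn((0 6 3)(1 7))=-1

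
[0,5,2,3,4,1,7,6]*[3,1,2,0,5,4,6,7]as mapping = [0→3,1→4,2→2,3→0,4→5,5→1,6→7,7→6]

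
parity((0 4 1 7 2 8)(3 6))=even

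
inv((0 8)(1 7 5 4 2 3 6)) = (0 8)(1 6 3 2 4 5 7)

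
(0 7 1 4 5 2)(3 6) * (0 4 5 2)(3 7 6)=(0 6 7 1 5)(2 4)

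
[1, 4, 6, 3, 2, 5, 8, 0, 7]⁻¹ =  [7, 0, 4, 3, 1, 5, 2, 8, 6]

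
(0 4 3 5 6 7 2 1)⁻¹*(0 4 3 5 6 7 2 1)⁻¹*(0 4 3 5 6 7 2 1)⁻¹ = (0 7 3 1 6 4 2 5)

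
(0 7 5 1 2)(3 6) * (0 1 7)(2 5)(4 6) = (1 5 7 2)(3 4 6)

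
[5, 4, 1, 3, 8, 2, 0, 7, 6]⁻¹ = [6, 2, 5, 3, 1, 0, 8, 7, 4]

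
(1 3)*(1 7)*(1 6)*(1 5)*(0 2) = (0 2)(1 3 7 6 5)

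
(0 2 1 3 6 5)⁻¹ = (0 5 6 3 1 2)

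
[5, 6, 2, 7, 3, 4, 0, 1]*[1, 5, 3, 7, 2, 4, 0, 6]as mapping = [0→4, 1→0, 2→3, 3→6, 4→7, 5→2, 6→1, 7→5]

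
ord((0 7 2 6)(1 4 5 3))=4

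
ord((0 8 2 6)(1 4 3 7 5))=20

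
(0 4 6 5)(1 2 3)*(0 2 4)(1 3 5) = (1 4 6)(2 5)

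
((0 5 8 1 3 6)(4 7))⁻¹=(0 6 3 1 8 5)(4 7)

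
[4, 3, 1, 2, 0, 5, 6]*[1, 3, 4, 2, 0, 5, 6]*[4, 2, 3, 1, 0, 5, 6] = [4, 3, 1, 0, 2, 5, 6]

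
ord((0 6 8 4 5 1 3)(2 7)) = 14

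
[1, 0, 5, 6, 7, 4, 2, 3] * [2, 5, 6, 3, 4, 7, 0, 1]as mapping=[0→5, 1→2, 2→7, 3→0, 4→1, 5→4, 6→6, 7→3]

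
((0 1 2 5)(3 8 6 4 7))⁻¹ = (0 5 2 1)(3 7 4 6 8)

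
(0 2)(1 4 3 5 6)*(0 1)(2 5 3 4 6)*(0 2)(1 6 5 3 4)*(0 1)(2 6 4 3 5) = (0 5 1 2 4)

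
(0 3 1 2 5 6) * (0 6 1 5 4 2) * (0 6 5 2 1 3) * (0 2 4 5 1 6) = (0 2 5 3 4 6 1)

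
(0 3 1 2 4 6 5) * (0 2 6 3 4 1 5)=(0 4 3 5 2 1 6)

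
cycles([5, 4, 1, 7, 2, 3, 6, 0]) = (0 5 3 7)(1 4 2)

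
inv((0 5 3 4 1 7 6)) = (0 6 7 1 4 3 5)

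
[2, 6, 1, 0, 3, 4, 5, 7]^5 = [4, 0, 3, 5, 6, 1, 2, 7]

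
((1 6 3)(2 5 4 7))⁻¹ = (1 3 6)(2 7 4 5)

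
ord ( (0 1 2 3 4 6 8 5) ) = 8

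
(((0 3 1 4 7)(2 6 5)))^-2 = (0 4 3 7 1)(2 6 5)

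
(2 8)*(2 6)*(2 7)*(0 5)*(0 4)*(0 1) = (0 5 4 1)(2 8 6 7)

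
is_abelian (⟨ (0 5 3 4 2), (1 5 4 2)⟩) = no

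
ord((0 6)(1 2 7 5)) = 4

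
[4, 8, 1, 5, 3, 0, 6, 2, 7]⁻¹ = [5, 2, 7, 4, 0, 3, 6, 8, 1]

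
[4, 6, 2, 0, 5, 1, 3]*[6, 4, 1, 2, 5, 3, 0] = [5, 0, 1, 6, 3, 4, 2]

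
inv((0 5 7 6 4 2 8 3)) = (0 3 8 2 4 6 7 5)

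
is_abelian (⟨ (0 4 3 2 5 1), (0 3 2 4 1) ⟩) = no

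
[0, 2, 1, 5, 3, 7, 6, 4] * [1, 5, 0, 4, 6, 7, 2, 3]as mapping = [0→1, 1→0, 2→5, 3→7, 4→4, 5→3, 6→2, 7→6]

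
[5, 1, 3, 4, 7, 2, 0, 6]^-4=[3, 1, 7, 6, 0, 4, 2, 5]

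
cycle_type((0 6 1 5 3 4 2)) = 7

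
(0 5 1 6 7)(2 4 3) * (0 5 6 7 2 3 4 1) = (0 6 2 1 7 5)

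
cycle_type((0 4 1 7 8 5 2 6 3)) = 9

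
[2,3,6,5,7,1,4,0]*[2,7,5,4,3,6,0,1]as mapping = [0→5,1→4,2→0,3→6,4→1,5→7,6→3,7→2]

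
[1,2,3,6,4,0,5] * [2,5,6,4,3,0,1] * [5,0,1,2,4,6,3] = [6,3,4,0,2,1,5]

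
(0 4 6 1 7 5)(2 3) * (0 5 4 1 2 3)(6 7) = (0 1 6 2)(4 7)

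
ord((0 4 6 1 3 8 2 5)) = 8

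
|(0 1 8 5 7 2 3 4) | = 8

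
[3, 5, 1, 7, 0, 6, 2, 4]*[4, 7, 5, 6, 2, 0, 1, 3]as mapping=[0→6, 1→0, 2→7, 3→3, 4→4, 5→1, 6→5, 7→2]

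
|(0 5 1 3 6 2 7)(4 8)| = 14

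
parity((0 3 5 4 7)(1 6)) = odd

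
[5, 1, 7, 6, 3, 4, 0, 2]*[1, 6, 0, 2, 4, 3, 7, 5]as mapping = [0→3, 1→6, 2→5, 3→7, 4→2, 5→4, 6→1, 7→0]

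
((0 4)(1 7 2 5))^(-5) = (0 4)(1 5 2 7)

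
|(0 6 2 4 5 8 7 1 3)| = 9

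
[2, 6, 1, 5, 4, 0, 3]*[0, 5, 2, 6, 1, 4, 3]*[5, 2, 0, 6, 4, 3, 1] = [0, 6, 3, 4, 2, 5, 1]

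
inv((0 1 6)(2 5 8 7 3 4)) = (0 6 1)(2 4 3 7 8 5)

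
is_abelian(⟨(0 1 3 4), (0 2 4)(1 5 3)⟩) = no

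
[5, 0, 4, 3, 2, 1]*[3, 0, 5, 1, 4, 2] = [2, 3, 4, 1, 5, 0]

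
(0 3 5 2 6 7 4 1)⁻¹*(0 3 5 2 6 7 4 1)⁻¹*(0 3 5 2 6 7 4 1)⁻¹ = (0 7 5 1 6 3 4 2)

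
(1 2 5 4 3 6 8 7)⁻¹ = (1 7 8 6 3 4 5 2)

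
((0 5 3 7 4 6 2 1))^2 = (0 3 4 2)(1 5 7 6)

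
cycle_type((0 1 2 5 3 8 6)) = 7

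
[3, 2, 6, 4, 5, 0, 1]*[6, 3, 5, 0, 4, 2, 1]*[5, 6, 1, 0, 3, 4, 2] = [5, 4, 6, 3, 1, 2, 0]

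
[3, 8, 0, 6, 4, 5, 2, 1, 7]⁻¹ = [2, 7, 6, 0, 4, 5, 3, 8, 1]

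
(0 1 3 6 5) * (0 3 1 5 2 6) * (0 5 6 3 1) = (0 6 2 3 5 1)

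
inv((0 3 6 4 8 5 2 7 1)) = (0 1 7 2 5 8 4 6 3)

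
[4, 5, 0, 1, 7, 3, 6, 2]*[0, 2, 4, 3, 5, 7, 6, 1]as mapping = [0→5, 1→7, 2→0, 3→2, 4→1, 5→3, 6→6, 7→4]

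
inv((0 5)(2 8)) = (0 5)(2 8)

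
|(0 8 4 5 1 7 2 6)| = 8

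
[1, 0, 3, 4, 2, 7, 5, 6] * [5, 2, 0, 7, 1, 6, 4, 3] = [2, 5, 7, 1, 0, 3, 6, 4]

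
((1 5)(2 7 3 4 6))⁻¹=(1 5)(2 6 4 3 7)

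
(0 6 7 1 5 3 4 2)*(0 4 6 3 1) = (0 3 6 7)(1 5)(2 4)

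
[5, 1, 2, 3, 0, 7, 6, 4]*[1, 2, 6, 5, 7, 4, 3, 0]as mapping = [0→4, 1→2, 2→6, 3→5, 4→1, 5→0, 6→3, 7→7]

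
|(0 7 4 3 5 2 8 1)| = 8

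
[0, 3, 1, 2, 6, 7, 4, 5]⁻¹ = [0, 2, 3, 1, 6, 7, 4, 5]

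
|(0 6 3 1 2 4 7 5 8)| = 9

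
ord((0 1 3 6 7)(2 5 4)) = 15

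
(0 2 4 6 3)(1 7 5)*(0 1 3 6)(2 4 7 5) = (0 4)(1 5 3)(2 7)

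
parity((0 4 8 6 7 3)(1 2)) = even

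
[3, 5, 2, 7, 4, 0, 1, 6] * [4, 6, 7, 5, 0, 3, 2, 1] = [5, 3, 7, 1, 0, 4, 6, 2]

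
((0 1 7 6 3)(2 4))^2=(0 7 3 1 6)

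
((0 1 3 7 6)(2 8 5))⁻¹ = (0 6 7 3 1)(2 5 8)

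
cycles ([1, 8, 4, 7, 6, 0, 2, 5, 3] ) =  (0 1 8 3 7 5)(2 4 6)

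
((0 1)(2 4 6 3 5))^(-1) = (0 1)(2 5 3 6 4)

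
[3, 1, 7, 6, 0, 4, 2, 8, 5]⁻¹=[4, 1, 6, 0, 5, 8, 3, 2, 7]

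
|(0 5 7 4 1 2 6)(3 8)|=14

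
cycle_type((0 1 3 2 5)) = 5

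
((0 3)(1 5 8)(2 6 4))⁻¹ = (0 3)(1 8 5)(2 4 6)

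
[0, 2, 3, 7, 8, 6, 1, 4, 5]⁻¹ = [0, 6, 1, 2, 7, 8, 5, 3, 4]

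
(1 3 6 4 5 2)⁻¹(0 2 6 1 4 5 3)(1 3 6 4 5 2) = (0 1 4 3 5 2 6)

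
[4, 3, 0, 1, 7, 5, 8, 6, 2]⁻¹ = [2, 3, 8, 1, 0, 5, 7, 4, 6]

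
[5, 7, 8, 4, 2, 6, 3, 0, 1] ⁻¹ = [7, 8, 4, 6, 3, 0, 5, 1, 2] 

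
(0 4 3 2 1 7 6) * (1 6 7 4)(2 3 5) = (0 1 4 5 2 6)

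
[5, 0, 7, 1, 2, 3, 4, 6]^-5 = [1, 3, 4, 5, 6, 0, 7, 2]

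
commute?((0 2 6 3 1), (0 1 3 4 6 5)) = no:(0 2 6 3 1) * (0 1 3 4 6 5) = (0 2 5)(4 6), (0 1 3 4 6 5) * (0 2 6 3 1) = (2 6 5)(3 4)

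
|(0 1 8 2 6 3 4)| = 7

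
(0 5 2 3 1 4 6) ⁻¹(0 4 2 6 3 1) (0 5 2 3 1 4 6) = (0 1 4 5 6 3) 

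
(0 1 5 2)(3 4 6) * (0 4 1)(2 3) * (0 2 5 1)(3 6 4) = (0 2 3)(5 6)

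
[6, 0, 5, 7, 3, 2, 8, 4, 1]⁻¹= [1, 8, 5, 4, 7, 2, 0, 3, 6]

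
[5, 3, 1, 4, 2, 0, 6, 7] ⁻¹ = [5, 2, 4, 1, 3, 0, 6, 7] 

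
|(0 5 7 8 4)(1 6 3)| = 15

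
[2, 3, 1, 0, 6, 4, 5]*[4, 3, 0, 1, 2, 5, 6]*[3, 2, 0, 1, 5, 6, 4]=[3, 2, 1, 5, 4, 0, 6]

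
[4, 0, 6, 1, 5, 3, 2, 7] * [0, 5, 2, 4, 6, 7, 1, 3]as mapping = [0→6, 1→0, 2→1, 3→5, 4→7, 5→4, 6→2, 7→3]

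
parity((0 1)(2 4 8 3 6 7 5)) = odd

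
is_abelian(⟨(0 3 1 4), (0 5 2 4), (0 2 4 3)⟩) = no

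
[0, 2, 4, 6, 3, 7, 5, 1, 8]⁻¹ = [0, 7, 1, 4, 2, 6, 3, 5, 8]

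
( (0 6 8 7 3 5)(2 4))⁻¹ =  (0 5 3 7 8 6)(2 4)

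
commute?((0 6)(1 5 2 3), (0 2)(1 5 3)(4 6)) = no:(0 6)(1 5 2 3)*(0 2)(1 5 3)(4 6) = (0 4 6 2 1 3 5), (0 2)(1 5 3)(4 6)*(0 6)(1 5 2 3) = (0 3 5 1 2 6 4)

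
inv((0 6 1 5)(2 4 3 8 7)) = (0 5 1 6)(2 7 8 3 4)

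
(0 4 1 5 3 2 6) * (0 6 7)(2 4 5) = (0 5 3 4 1 2 7)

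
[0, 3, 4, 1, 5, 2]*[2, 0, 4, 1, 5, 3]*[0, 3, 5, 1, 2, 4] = [5, 3, 4, 0, 1, 2]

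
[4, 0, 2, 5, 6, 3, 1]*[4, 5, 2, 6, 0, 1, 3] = [0, 4, 2, 1, 3, 6, 5]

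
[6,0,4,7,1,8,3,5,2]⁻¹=[1,4,8,6,2,7,0,3,5]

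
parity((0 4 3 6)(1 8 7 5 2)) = odd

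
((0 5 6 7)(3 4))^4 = ()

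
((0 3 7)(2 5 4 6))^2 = (0 7 3)(2 4)(5 6)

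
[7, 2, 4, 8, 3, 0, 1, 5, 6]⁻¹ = [5, 6, 1, 4, 2, 7, 8, 0, 3]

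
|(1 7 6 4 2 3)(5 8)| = 6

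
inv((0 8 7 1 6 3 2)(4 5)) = (0 2 3 6 1 7 8)(4 5)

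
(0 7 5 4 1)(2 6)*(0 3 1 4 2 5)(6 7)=(0 6 5 2 7)(1 3)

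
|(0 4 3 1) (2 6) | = 4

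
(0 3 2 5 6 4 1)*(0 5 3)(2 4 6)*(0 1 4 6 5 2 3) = (0 1 2)(3 6 5)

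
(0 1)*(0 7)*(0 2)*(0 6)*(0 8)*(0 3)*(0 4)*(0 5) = (0 1 7 2 6 8 3 4 5) 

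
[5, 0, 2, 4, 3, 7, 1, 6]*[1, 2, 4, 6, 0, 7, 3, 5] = [7, 1, 4, 0, 6, 5, 2, 3]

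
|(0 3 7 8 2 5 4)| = 7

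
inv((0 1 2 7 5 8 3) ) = (0 3 8 5 7 2 1) 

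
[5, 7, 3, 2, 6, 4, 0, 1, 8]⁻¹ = [6, 7, 3, 2, 5, 0, 4, 1, 8]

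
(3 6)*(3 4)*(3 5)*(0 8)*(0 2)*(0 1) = (0 8 2 1)(3 6 4 5)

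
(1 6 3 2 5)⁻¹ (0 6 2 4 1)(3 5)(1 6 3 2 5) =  (0 3 5 4 6)(1 2)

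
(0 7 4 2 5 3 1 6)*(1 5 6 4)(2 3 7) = (0 2 6)(1 4 3 5 7)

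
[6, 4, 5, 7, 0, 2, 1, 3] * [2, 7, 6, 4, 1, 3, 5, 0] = [5, 1, 3, 0, 2, 6, 7, 4]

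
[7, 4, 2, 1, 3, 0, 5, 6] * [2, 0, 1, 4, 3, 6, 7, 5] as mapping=[0→5, 1→3, 2→1, 3→0, 4→4, 5→2, 6→6, 7→7] 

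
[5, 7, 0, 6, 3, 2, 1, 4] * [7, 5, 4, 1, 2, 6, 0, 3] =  [6, 3, 7, 0, 1, 4, 5, 2]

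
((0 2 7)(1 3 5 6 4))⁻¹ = (0 7 2)(1 4 6 5 3)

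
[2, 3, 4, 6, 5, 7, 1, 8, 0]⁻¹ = [8, 6, 0, 1, 2, 4, 3, 5, 7]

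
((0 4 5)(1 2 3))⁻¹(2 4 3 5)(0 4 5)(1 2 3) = (0 3 5 1)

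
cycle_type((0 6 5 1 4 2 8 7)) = 8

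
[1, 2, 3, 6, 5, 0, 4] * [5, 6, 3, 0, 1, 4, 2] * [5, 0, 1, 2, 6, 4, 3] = [3, 2, 5, 1, 6, 4, 0]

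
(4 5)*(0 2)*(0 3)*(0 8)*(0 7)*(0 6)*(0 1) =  (0 2 3 8 7 6 1)(4 5)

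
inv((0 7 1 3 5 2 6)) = (0 6 2 5 3 1 7)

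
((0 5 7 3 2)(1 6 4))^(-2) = (0 3 5 2 7)(1 6 4)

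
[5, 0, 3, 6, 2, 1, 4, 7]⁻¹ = [1, 5, 4, 2, 6, 0, 3, 7]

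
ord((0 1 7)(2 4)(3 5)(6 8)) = 6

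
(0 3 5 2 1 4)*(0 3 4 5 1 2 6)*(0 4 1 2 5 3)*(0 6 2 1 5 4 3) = (0 5 2 4 6 3 1)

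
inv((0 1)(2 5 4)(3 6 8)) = (0 1)(2 4 5)(3 8 6)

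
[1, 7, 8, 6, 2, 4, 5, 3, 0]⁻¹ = [8, 0, 4, 7, 5, 6, 3, 1, 2]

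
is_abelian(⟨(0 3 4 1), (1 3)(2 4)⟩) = no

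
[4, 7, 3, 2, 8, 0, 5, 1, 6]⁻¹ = [5, 7, 3, 2, 0, 6, 8, 1, 4]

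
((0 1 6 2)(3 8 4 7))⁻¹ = (0 2 6 1)(3 7 4 8)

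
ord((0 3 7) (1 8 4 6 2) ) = 15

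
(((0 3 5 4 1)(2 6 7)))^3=(0 4 3 1 5)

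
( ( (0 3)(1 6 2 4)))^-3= (0 3)(1 6 2 4)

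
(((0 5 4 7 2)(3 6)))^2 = (0 4 2 5 7)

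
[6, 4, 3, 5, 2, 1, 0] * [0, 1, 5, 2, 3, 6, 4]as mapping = [0→4, 1→3, 2→2, 3→6, 4→5, 5→1, 6→0]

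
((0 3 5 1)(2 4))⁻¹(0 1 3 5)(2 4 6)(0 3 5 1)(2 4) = (0 5 1 3)(2 6 4)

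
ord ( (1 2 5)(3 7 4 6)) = 12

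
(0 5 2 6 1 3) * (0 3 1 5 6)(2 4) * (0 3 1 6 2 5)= (0 2 3 1 6)(4 5)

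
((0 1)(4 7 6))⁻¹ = (0 1)(4 6 7)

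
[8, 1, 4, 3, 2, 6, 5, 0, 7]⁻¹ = [7, 1, 4, 3, 2, 6, 5, 8, 0]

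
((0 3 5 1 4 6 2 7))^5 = (0 6 5 7 4 3 2 1)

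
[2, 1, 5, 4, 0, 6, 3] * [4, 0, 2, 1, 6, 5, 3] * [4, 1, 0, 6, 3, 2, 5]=[0, 4, 2, 5, 3, 6, 1]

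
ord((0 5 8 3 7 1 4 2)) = 8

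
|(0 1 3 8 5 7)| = 6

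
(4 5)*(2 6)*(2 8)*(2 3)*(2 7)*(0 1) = (0 1)(2 6 8 3 7)(4 5)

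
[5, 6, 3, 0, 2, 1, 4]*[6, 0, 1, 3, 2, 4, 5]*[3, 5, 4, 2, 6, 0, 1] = [6, 0, 2, 1, 5, 3, 4]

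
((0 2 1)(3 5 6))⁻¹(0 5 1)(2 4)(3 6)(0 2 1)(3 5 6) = (0 2 6)(1 4)(3 5)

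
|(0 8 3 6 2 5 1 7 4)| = 9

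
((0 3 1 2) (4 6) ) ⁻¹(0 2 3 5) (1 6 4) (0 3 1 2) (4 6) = (0 1 5 3) (2 4 6) 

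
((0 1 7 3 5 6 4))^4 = (0 5 1 6 7 4 3)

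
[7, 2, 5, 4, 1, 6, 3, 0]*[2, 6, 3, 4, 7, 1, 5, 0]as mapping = [0→0, 1→3, 2→1, 3→7, 4→6, 5→5, 6→4, 7→2]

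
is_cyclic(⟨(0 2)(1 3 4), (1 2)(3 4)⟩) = no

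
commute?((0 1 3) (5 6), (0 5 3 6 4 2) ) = no:(0 1 3) (5 6)*(0 5 3 6 4 2) = (0 1 6 3 5 4 2), (0 5 3 6 4 2)*(0 1 3) (5 6) = (0 6 4 2 1 3 5) 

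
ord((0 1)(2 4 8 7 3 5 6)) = 14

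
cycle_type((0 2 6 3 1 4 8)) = 7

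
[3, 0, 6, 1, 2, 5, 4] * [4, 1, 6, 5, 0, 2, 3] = [5, 4, 3, 1, 6, 2, 0]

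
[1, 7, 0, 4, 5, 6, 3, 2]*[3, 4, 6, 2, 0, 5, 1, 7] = [4, 7, 3, 0, 5, 1, 2, 6]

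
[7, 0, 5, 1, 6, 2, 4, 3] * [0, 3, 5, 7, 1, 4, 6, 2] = [2, 0, 4, 3, 6, 5, 1, 7]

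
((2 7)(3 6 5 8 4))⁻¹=(2 7)(3 4 8 5 6)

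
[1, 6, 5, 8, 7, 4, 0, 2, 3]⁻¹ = [6, 0, 7, 8, 5, 2, 1, 4, 3]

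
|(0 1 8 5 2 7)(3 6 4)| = 6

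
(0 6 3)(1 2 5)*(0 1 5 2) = (0 6 3 1)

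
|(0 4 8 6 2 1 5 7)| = 8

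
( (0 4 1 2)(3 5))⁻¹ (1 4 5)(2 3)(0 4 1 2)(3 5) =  (0 5)(1 3 2)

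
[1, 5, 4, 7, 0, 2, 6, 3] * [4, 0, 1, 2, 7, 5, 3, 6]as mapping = [0→0, 1→5, 2→7, 3→6, 4→4, 5→1, 6→3, 7→2]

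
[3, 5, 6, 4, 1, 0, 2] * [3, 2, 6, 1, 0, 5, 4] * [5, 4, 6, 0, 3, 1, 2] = [4, 1, 3, 5, 6, 0, 2]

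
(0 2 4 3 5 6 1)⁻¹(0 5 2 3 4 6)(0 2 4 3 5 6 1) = (1 2 6 4 5 3)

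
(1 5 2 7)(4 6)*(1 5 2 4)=(1 2 7 5 4 6)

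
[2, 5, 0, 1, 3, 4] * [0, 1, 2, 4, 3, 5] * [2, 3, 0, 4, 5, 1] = [0, 1, 2, 3, 5, 4]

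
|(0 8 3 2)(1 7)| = 4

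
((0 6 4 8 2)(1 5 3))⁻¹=(0 2 8 4 6)(1 3 5)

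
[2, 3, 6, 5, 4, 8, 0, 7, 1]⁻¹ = [6, 8, 0, 1, 4, 3, 2, 7, 5]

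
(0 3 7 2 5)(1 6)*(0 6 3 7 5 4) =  (0 7 2 4)(1 3 5 6)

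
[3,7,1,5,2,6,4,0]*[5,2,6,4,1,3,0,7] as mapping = [0→4,1→7,2→2,3→3,4→6,5→0,6→1,7→5] 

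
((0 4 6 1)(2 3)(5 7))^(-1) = (0 1 6 4)(2 3)(5 7)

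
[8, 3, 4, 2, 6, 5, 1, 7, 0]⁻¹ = [8, 6, 3, 1, 2, 5, 4, 7, 0]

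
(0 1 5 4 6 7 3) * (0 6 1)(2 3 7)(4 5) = (1 4)(2 3 6)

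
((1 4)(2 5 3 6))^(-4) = ()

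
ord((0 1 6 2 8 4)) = 6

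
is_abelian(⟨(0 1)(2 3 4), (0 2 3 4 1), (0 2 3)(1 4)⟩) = no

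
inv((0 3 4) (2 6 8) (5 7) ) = (0 4 3) (2 8 6) (5 7) 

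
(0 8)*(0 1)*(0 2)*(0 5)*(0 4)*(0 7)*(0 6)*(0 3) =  (0 8 1 2 5 4 7 6 3)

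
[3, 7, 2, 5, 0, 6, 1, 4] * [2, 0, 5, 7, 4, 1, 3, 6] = [7, 6, 5, 1, 2, 3, 0, 4]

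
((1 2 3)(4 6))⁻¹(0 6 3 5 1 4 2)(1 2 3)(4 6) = (0 4 1 5 2 6 3)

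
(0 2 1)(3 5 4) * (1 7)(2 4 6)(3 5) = (0 4 5 6 2 7 1)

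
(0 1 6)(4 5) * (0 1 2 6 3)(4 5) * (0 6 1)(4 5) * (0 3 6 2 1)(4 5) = (0 1 6 3 2)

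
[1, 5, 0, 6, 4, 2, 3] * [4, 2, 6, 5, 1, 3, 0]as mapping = [0→2, 1→3, 2→4, 3→0, 4→1, 5→6, 6→5]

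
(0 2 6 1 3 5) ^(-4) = (0 6 3) (1 5 2) 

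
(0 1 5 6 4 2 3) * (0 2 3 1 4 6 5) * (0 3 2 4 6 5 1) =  (0 6 5 1 3 4 2)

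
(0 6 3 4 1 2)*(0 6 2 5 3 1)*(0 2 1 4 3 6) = (0 1 5 6 4 2) 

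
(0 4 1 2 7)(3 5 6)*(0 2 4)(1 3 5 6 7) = (1 4 3 6 5 7 2)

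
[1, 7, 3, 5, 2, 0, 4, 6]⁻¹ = [5, 0, 4, 2, 6, 3, 7, 1]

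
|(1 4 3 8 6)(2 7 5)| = 15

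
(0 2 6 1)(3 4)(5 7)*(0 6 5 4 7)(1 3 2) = (0 1 6 3 7 4 2 5)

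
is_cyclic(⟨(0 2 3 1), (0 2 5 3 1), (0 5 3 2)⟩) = no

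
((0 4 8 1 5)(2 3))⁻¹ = (0 5 1 8 4)(2 3)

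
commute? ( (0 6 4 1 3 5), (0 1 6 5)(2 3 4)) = no: (0 6 4 1 3 5)*(0 1 6 5)(2 3 4) = (0 5 1 4 6 2 3), (0 1 6 5)(2 3 4)*(0 6 4 1 3 5) = (0 3 1 4 2 5 6)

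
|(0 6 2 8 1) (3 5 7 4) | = 20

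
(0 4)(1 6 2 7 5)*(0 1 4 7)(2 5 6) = (0 7 6 5 4 1 2)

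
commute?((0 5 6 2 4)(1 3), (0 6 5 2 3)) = no:(0 5 6 2 4)(1 3) * (0 6 5 2 3) = (0 2 4 6 3 1), (0 6 5 2 3) * (0 5 6 2 4)(1 3) = (0 2 1 3 5 4)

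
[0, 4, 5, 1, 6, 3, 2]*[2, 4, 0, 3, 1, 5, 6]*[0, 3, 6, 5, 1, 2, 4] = [6, 3, 2, 1, 4, 5, 0]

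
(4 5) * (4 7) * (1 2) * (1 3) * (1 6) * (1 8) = (1 2 3 6 8)(4 5 7)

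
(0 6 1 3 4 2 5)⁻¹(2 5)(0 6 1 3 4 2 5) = (0 5)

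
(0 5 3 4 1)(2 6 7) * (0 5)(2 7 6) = (1 5 3 4)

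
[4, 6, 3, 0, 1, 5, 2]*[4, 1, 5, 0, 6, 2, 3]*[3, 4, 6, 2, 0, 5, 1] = [1, 2, 3, 0, 4, 6, 5]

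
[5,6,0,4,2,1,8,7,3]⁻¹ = [2,5,4,8,3,0,1,7,6]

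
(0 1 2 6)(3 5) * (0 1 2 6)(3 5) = (0 2)(1 6)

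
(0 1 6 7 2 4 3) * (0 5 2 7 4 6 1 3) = (0 3 5 2 6 4)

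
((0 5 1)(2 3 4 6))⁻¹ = (0 1 5)(2 6 4 3)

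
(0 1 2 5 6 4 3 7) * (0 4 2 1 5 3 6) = (0 5)(2 3 7 4 6)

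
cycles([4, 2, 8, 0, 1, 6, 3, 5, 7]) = (0 4 1 2 8 7 5 6 3)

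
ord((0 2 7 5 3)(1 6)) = 10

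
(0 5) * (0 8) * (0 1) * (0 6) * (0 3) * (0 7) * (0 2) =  (0 5 8 1 6 3 7 2)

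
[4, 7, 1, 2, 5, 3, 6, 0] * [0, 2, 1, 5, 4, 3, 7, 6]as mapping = [0→4, 1→6, 2→2, 3→1, 4→3, 5→5, 6→7, 7→0]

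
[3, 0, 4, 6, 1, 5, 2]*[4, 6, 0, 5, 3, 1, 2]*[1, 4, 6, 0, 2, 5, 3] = [5, 2, 0, 6, 3, 4, 1]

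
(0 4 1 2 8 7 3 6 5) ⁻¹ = (0 5 6 3 7 8 2 1 4) 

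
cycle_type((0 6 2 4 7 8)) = 6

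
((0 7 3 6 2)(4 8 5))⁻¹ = (0 2 6 3 7)(4 5 8)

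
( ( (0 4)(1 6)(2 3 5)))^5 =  (0 4)(1 6)(2 5 3)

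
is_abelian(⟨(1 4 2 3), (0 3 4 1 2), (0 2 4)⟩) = no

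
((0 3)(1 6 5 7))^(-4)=()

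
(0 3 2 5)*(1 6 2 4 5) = (0 3 4 5)(1 6 2)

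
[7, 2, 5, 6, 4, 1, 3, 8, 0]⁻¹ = [8, 5, 1, 6, 4, 2, 3, 0, 7]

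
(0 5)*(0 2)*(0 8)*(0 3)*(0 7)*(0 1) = (0 5 2 8 3 7 1)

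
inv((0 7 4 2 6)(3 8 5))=(0 6 2 4 7)(3 5 8)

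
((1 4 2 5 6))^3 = (1 5 4 6 2)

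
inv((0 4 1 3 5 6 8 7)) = (0 7 8 6 5 3 1 4)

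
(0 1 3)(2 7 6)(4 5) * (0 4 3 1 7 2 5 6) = (0 7)(3 4 6 5)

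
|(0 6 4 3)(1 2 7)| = 12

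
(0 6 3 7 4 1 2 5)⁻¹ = (0 5 2 1 4 7 3 6)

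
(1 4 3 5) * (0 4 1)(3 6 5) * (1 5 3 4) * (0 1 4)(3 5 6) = (0 4 3)(1 6 5)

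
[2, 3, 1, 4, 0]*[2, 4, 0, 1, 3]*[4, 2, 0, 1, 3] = [4, 2, 3, 1, 0]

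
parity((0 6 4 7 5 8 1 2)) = odd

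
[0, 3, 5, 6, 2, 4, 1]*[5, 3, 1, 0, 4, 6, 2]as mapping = [0→5, 1→0, 2→6, 3→2, 4→1, 5→4, 6→3]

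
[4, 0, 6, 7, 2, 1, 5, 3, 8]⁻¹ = [1, 5, 4, 7, 0, 6, 2, 3, 8]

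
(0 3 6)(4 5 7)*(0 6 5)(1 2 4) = (0 3 5 7 1 2 4)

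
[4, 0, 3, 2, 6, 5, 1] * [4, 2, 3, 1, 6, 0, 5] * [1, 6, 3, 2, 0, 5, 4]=[4, 0, 6, 2, 5, 1, 3]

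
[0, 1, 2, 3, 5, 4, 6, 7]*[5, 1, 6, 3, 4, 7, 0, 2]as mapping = [0→5, 1→1, 2→6, 3→3, 4→7, 5→4, 6→0, 7→2]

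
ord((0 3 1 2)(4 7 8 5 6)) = 20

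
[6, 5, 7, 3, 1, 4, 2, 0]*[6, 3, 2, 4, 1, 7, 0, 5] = [0, 7, 5, 4, 3, 1, 2, 6]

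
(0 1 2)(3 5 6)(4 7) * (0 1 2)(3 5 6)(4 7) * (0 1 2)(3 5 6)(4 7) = (4 7)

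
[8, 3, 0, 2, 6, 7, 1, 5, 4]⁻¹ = [2, 6, 3, 1, 8, 7, 4, 5, 0]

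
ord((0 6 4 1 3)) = 5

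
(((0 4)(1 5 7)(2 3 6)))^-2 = (1 5 7)(2 3 6)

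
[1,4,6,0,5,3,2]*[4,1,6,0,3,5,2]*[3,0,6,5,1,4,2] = [0,5,6,1,4,3,2]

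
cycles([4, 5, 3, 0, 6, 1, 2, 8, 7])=(0 4 6 2 3)(1 5)(7 8)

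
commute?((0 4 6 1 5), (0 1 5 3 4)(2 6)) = no:(0 4 6 1 5) * (0 1 5 3 4)(2 6) = (1 3 4 2 6 5), (0 1 5 3 4)(2 6) * (0 4 6 1 5) = (0 5 3 6 2 1)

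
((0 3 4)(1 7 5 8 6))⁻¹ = (0 4 3)(1 6 8 5 7)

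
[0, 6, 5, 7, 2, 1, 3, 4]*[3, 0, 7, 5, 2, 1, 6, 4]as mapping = [0→3, 1→6, 2→1, 3→4, 4→7, 5→0, 6→5, 7→2]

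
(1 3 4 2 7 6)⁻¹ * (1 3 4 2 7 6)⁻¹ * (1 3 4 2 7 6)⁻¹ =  (1 2)(3 7)(4 6)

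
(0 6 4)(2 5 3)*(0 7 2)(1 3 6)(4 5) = (0 1 3)(2 4 7)(5 6)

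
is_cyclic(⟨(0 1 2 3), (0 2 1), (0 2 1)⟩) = no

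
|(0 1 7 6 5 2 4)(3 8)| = 14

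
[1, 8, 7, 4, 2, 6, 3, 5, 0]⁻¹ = [8, 0, 4, 6, 3, 7, 5, 2, 1]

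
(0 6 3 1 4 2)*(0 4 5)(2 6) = (0 2 4 6 3 1 5)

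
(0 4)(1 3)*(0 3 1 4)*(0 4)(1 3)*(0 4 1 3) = (0 1)(3 4)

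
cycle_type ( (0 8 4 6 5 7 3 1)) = 8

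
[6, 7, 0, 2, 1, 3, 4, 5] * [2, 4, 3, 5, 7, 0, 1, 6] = [1, 6, 2, 3, 4, 5, 7, 0]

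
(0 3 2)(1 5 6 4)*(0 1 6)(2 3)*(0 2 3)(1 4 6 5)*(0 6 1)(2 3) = (0 2 4 5 3 6 1)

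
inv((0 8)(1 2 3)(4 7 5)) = (0 8)(1 3 2)(4 5 7)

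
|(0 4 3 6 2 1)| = 6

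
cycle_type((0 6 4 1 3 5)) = 6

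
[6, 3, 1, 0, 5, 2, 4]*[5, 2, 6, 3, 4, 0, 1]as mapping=[0→1, 1→3, 2→2, 3→5, 4→0, 5→6, 6→4]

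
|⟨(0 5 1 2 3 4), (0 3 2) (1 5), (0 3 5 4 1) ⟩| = 720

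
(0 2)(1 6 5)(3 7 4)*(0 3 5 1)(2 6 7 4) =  (0 6 1 7 2 3 4 5)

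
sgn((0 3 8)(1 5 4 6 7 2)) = -1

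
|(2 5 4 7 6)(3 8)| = 10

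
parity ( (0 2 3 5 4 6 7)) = even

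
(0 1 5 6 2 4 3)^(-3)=(0 2 1 4 5 3 6)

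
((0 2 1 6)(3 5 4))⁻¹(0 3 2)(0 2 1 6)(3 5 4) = (1 2 5)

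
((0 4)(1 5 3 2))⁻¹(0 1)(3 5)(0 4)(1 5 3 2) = (2 3)(4 5)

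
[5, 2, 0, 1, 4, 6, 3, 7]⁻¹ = [2, 3, 1, 6, 4, 0, 5, 7]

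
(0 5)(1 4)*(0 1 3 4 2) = (0 5 1 2)(3 4)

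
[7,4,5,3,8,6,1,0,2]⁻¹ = [7,6,8,3,1,2,5,0,4]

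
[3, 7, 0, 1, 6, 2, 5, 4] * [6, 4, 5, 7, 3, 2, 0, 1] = [7, 1, 6, 4, 0, 5, 2, 3]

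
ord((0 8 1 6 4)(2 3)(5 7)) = 10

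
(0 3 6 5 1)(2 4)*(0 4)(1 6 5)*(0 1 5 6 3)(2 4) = (1 2)(3 6 5)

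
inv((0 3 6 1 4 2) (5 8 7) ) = (0 2 4 1 6 3) (5 7 8) 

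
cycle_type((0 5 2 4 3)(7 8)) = 2.5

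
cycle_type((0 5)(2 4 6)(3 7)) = 2^2.3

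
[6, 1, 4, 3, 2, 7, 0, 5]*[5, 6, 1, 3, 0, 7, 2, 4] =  [2, 6, 0, 3, 1, 4, 5, 7]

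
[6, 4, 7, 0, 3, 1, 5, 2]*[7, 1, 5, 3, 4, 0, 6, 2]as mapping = [0→6, 1→4, 2→2, 3→7, 4→3, 5→1, 6→0, 7→5]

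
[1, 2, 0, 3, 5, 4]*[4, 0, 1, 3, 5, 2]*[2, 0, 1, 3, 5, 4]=[2, 0, 5, 3, 1, 4]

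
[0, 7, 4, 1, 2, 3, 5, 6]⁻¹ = [0, 3, 4, 5, 2, 6, 7, 1]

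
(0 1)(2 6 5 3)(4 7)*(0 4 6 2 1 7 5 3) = (0 7 6 3 1 4 5)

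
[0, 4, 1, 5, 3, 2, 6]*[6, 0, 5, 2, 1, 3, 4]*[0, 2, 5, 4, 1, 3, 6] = [6, 2, 0, 4, 5, 3, 1]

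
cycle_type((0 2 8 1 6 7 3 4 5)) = 9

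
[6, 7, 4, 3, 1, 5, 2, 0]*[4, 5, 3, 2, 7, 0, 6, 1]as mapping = [0→6, 1→1, 2→7, 3→2, 4→5, 5→0, 6→3, 7→4]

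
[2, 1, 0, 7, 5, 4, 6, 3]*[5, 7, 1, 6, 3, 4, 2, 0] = [1, 7, 5, 0, 4, 3, 2, 6]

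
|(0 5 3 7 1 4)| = 6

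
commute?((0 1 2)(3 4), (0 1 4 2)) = no:(0 1 2)(3 4)*(0 1 4 2) = (0 4 3 2 1), (0 1 4 2)*(0 1 2)(3 4) = (0 2 1 3 4)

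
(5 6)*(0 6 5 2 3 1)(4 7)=(0 6 2 3 1)(4 7)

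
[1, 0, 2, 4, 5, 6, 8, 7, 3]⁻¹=[1, 0, 2, 8, 3, 4, 5, 7, 6]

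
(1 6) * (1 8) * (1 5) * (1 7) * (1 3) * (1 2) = (1 6 8 5 7 3 2)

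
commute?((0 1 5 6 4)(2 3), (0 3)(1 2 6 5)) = no:(0 1 5 6 4)(2 3)*(0 3)(1 2 6 5) = (0 2)(3 6 4), (0 3)(1 2 6 5)*(0 1 5 6 4)(2 3) = (0 2 4)(1 3)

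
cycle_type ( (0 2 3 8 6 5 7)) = 7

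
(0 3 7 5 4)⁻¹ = (0 4 5 7 3)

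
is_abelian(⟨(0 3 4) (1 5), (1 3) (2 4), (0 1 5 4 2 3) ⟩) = no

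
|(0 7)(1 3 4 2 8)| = 10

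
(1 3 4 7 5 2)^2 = (1 4 5)(2 3 7)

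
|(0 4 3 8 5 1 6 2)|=8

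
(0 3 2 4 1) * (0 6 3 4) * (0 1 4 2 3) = (0 2 1 6)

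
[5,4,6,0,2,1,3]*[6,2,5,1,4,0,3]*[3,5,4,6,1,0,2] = [3,1,6,2,0,4,5]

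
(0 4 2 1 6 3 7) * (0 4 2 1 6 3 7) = (0 2 6 7 4 1 3)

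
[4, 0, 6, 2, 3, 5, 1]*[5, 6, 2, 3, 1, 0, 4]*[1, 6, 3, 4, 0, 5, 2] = [6, 5, 0, 3, 4, 1, 2]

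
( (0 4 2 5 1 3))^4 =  (0 1 2)(3 5 4)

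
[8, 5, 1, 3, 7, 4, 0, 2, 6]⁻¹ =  [6, 2, 7, 3, 5, 1, 8, 4, 0]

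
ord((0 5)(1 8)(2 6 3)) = 6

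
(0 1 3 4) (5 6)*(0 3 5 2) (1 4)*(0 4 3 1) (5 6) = (0 3) (1 6 2 4) 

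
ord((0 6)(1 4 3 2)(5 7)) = 4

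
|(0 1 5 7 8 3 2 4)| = 8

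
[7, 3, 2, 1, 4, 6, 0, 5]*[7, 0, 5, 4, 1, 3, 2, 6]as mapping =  [0→6, 1→4, 2→5, 3→0, 4→1, 5→2, 6→7, 7→3]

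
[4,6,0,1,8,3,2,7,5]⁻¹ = [2,3,6,5,0,8,1,7,4]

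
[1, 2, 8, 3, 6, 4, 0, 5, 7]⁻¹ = [6, 0, 1, 3, 5, 7, 4, 8, 2]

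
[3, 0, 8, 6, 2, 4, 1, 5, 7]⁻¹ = [1, 6, 4, 0, 5, 7, 3, 8, 2]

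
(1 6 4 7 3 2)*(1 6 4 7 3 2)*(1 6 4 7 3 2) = (1 7)(2 4)(3 6)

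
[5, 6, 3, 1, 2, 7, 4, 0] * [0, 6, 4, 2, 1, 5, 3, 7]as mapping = [0→5, 1→3, 2→2, 3→6, 4→4, 5→7, 6→1, 7→0]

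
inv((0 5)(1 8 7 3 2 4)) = (0 5)(1 4 2 3 7 8)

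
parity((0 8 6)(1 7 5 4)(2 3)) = even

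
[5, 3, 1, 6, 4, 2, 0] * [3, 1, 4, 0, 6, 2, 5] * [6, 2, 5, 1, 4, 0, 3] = [5, 6, 2, 0, 3, 4, 1]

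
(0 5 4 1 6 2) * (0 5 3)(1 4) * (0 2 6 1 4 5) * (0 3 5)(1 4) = (0 5 1 4)(2 3)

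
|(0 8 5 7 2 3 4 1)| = 8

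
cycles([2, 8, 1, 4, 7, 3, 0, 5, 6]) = (0 2 1 8 6)(3 4 7 5)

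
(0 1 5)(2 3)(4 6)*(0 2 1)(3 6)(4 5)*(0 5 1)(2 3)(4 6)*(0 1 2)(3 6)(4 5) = (0 4)(1 3)(2 5 6)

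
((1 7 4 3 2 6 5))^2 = (1 4 2 5 7 3 6)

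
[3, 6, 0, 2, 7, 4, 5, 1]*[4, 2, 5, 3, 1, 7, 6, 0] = [3, 6, 4, 5, 0, 1, 7, 2]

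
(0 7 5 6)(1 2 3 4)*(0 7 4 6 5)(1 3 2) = (0 4 3 6 7)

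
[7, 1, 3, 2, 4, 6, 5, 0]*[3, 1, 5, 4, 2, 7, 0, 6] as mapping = [0→6, 1→1, 2→4, 3→5, 4→2, 5→0, 6→7, 7→3] 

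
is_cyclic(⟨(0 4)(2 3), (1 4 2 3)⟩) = no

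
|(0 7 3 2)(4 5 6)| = 12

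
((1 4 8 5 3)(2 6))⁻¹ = (1 3 5 8 4)(2 6)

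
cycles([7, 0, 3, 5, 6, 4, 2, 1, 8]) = (0 7 1)(2 3 5 4 6)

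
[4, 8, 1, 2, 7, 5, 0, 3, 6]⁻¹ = [6, 2, 3, 7, 0, 5, 8, 4, 1]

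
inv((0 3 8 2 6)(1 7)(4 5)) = (0 6 2 8 3)(1 7)(4 5)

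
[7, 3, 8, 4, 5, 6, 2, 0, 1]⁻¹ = [7, 8, 6, 1, 3, 4, 5, 0, 2]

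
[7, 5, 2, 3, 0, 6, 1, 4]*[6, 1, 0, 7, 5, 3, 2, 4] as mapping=[0→4, 1→3, 2→0, 3→7, 4→6, 5→2, 6→1, 7→5] 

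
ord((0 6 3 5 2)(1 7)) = 10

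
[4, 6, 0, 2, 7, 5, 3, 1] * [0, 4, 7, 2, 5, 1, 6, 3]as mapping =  [0→5, 1→6, 2→0, 3→7, 4→3, 5→1, 6→2, 7→4]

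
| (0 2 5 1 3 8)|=6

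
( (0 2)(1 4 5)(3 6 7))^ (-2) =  (1 4 5)(3 6 7)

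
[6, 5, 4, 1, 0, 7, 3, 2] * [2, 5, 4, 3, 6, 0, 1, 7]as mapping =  [0→1, 1→0, 2→6, 3→5, 4→2, 5→7, 6→3, 7→4]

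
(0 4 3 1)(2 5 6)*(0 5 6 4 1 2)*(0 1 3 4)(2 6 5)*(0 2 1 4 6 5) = (0 3 5 2)(4 6)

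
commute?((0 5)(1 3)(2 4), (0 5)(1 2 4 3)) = no:(0 5)(1 3)(2 4)*(0 5)(1 2 4 3) = (2 3), (0 5)(1 2 4 3)*(0 5)(1 3)(2 4) = (1 4)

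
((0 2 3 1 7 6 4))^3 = (0 1 4 3 6 2 7)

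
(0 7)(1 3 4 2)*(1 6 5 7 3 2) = (0 3 4 1 2 6 5 7)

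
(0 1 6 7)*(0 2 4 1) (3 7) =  (1 6 3 7 2 4) 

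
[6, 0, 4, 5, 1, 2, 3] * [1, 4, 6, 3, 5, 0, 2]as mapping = [0→2, 1→1, 2→5, 3→0, 4→4, 5→6, 6→3]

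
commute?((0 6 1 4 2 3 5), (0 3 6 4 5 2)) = no:(0 6 1 4 2 3 5)*(0 3 6 4 5 2) = (0 4)(1 5 3 2 6), (0 3 6 4 5 2)*(0 6 1 4 2 3 5) = (0 5 3 1 4)(2 6)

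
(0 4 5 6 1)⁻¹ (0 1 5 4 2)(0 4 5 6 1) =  (0 6 5 2 4)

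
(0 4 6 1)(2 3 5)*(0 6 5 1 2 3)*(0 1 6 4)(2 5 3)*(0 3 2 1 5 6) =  (0 3)(1 4 2 5)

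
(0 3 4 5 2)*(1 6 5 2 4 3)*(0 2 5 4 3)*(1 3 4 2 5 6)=(0 3)(2 5 4 6)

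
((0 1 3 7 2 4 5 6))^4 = (0 2)(1 4)(3 5)(6 7)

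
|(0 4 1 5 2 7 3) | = 7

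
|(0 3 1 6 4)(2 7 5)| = 15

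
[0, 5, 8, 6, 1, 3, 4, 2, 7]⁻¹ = [0, 4, 7, 5, 6, 1, 3, 8, 2]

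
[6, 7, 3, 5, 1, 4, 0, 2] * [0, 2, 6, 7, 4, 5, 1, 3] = [1, 3, 7, 5, 2, 4, 0, 6]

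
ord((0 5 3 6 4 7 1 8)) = 8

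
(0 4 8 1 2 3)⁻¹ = (0 3 2 1 8 4)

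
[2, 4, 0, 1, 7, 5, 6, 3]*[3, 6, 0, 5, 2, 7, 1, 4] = [0, 2, 3, 6, 4, 7, 1, 5]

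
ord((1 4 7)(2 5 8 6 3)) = 15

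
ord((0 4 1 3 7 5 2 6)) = 8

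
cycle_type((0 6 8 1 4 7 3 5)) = 8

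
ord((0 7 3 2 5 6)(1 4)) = 6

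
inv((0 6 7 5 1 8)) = (0 8 1 5 7 6)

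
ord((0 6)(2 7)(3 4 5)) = 6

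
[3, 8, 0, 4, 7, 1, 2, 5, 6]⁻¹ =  [2, 5, 6, 0, 3, 7, 8, 4, 1]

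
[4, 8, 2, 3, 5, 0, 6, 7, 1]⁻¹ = [5, 8, 2, 3, 0, 4, 6, 7, 1]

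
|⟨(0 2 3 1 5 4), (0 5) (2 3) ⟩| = 720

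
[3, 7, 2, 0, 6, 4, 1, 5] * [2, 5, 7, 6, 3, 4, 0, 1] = [6, 1, 7, 2, 0, 3, 5, 4]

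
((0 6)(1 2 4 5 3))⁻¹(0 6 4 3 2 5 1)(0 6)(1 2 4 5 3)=(0 5 1 4 3 2 6)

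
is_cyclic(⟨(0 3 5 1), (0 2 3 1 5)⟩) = no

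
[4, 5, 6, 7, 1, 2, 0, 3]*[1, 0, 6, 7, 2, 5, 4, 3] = [2, 5, 4, 3, 0, 6, 1, 7]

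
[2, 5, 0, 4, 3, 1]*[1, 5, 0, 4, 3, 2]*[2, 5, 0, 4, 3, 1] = [2, 0, 5, 4, 3, 1]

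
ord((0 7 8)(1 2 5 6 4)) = 15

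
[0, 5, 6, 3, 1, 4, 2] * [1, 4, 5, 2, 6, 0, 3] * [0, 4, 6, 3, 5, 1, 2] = [4, 0, 3, 6, 5, 2, 1]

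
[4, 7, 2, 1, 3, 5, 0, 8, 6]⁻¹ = [6, 3, 2, 4, 0, 5, 8, 1, 7]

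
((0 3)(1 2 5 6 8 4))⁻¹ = (0 3)(1 4 8 6 5 2)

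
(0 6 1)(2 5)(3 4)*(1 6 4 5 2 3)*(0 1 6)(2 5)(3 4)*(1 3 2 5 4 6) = (0 2 4 1 3 5 6)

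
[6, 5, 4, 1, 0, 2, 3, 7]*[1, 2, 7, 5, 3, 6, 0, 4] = [0, 6, 3, 2, 1, 7, 5, 4]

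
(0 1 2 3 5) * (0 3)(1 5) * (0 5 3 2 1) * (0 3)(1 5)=(1 5 2)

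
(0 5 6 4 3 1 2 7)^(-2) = (0 2 3 6)(1 4 5 7)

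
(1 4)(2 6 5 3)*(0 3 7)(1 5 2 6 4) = (0 3 6 2 4 5 7)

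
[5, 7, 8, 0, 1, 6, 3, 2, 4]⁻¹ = [3, 4, 7, 6, 8, 0, 5, 1, 2]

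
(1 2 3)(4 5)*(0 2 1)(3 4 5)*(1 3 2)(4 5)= (0 1 3)(2 5 4)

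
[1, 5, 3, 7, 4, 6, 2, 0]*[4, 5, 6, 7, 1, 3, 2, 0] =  [5, 3, 7, 0, 1, 2, 6, 4]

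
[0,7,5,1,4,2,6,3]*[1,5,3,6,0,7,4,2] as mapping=[0→1,1→2,2→7,3→5,4→0,5→3,6→4,7→6] 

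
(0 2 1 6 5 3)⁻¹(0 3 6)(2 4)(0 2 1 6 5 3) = (0 5 2)(1 4)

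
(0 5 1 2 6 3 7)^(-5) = (0 1 6 7 5 2 3)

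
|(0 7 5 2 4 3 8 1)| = 8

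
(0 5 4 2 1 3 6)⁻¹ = (0 6 3 1 2 4 5)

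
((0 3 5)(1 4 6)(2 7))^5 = (0 5 3)(1 6 4)(2 7)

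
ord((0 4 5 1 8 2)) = 6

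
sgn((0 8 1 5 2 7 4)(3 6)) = -1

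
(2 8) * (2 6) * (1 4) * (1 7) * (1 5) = (1 4 7 5) (2 8 6) 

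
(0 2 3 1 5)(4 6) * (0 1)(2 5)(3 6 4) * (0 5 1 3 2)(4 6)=(0 1)(2 4 6)(3 5)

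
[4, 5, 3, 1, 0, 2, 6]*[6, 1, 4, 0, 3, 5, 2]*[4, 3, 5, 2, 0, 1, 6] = [2, 1, 4, 3, 6, 0, 5]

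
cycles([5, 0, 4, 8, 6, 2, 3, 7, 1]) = (0 5 2 4 6 3 8 1)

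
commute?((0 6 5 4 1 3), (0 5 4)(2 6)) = no:(0 6 5 4 1 3) * (0 5 4)(2 6) = (0 2 6 4 1 3 5), (0 5 4)(2 6) * (0 6 5 4 1 3) = (0 4 6 2 5 1 3)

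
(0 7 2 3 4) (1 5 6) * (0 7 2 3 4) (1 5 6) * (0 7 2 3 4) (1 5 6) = (0 3 7 4 2) 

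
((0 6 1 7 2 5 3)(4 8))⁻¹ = (0 3 5 2 7 1 6)(4 8)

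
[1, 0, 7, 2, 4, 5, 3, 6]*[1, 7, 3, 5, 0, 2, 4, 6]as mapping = [0→7, 1→1, 2→6, 3→3, 4→0, 5→2, 6→5, 7→4]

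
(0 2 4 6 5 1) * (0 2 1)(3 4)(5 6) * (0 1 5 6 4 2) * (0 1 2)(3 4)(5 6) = (0 6 3)(2 4 5)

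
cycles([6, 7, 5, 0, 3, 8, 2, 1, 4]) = (0 6 2 5 8 4 3)(1 7)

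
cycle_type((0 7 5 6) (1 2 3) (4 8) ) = 2.3.4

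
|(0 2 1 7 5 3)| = 6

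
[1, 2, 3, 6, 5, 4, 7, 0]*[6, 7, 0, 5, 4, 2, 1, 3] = [7, 0, 5, 1, 2, 4, 3, 6]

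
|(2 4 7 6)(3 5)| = 4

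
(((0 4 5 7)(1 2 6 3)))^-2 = (0 5)(1 6)(2 3)(4 7)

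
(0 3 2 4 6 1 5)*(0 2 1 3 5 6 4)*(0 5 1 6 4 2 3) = (0 1 4 2 5 3 6)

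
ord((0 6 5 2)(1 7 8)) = 12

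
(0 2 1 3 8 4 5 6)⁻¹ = (0 6 5 4 8 3 1 2)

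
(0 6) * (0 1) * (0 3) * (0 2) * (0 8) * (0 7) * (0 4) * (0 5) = (0 6 1 3 2 8 7 4 5)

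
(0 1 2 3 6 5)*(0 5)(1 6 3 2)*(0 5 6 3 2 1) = (0 3 2 1)(5 6)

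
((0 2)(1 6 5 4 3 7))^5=(0 2)(1 7 3 4 5 6)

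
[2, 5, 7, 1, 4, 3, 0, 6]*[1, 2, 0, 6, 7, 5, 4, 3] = [0, 5, 3, 2, 7, 6, 1, 4]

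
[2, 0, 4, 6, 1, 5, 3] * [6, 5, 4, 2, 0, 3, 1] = [4, 6, 0, 1, 5, 3, 2]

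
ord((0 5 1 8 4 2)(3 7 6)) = 6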